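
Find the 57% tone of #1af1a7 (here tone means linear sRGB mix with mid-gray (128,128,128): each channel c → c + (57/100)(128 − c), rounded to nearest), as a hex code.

#54b191

#1af1a7 is rgb(26, 241, 167).
Per channel, c → c + 0.57(128 − c):
  R: 26 + 0.57×(128−26) = 26 + 58.14 = 84.14 → 84
  G: 241 − 64.41 = 176.59 → 177
  B: 167 + 0.57×(128−167) = 167 − 22.23 = 144.77 → 145
rgb(84, 177, 145) = #54b191.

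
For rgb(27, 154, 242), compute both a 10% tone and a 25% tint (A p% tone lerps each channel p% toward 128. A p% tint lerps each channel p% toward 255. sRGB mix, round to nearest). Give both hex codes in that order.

10% tone:
  R: 27 + 0.1×(128−27) = 27 + 10.1 = 37.1 → 37
  G: 154 + 0.1×(128−154) = 154 − 2.6 = 151.4 → 151
  B: 242 − 11.4 = 230.6 → 231
  → #2597E7
25% tint:
  R: 27 + 57 = 84 → 84
  G: 154 + 25.25 = 179.25 → 179
  B: 242 + 3.25 = 245.25 → 245
  → #54B3F5

#2597E7, #54B3F5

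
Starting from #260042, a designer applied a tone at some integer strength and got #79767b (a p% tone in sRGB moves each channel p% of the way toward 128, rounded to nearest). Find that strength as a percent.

#260042 is rgb(38, 0, 66); #79767b is rgb(121, 118, 123).
On the G channel (widest range): 118 ≈ 0 + (p/100)(128 − 0), so p ≈ 100×(118 − 0)/(128 − 0) = 11800/128 = 92.19.
p = 92 reproduces all three channels after rounding.

92%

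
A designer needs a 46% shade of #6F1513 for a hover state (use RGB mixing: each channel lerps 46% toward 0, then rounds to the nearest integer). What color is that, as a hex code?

#6F1513 is rgb(111, 21, 19).
A 46% shade moves each channel 46% toward 0:
  R: 111 + 0.46×(0−111) = 111 − 51.06 = 59.94 → 60
  G: 21 + 0.46×(0−21) = 21 − 9.66 = 11.34 → 11
  B: 19 + 0.46×(0−19) = 19 − 8.74 = 10.26 → 10
rgb(60, 11, 10) = #3C0B0A.

#3C0B0A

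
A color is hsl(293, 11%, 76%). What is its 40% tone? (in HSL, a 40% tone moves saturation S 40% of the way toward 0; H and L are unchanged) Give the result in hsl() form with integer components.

hsl(293, 7%, 76%)

S moves 40% from 11 toward 0: 11 − 4.4 = 6.6 → 7.
H and L are unchanged.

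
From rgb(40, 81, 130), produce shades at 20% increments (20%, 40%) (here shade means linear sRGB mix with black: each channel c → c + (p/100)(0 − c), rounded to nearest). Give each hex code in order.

#204168, #18314E

20%: (40 − 8 = 32→32, 81 − 16.2 = 64.8→65, 130 − 26 = 104→104) → #204168
40%: (40 − 16 = 24→24, 81 − 32.4 = 48.6→49, 130 − 52 = 78→78) → #18314E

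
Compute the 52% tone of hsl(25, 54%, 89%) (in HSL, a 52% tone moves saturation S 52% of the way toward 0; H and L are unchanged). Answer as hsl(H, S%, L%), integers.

hsl(25, 26%, 89%)

S moves 52% from 54 toward 0: 54 − 28.08 = 25.92 → 26.
H and L are unchanged.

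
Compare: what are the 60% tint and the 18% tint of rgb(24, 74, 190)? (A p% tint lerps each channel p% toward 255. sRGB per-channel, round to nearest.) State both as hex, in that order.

#a3b7e5, #426bca

60% tint:
  R: 24 + 0.6×(255−24) = 24 + 138.6 = 162.6 → 163
  G: 74 + 108.6 = 182.6 → 183
  B: 190 + 0.6×(255−190) = 190 + 39 = 229 → 229
  → #a3b7e5
18% tint:
  R: 24 + 41.58 = 65.58 → 66
  G: 74 + 32.58 = 106.58 → 107
  B: 190 + 0.18×(255−190) = 190 + 11.7 = 201.7 → 202
  → #426bca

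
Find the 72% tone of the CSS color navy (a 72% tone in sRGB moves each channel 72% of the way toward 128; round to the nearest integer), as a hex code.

CSS navy is rgb(0, 0, 128).
A 72% tone moves each channel 72% toward 128:
  R: 0 + 92.16 = 92.16 → 92
  G: 0 + 92.16 = 92.16 → 92
  B: 128 + 0 = 128 → 128
rgb(92, 92, 128) = #5c5c80.

#5c5c80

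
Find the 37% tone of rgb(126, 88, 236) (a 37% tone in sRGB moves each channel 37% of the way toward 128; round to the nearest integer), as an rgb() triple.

A 37% tone moves each channel 37% toward 128:
  R: 126 + 0.37×(128−126) = 126 + 0.74 = 126.74 → 127
  G: 88 + 0.37×(128−88) = 88 + 14.8 = 102.8 → 103
  B: 236 + 0.37×(128−236) = 236 − 39.96 = 196.04 → 196

rgb(127, 103, 196)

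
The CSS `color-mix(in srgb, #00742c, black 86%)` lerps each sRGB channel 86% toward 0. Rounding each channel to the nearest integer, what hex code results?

#00742c is rgb(0, 116, 44).
Per channel, c → c + 0.86(0 − c):
  R: 0 + 0.86×(0−0) = 0 + 0 = 0 → 0
  G: 116 − 99.76 = 16.24 → 16
  B: 44 + 0.86×(0−44) = 44 − 37.84 = 6.16 → 6
rgb(0, 16, 6) = #001006.

#001006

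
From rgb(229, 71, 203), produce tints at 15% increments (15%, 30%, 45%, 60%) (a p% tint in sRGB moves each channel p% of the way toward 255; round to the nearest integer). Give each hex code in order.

#e963d3, #ed7edb, #f19ae2, #f5b5ea

15%: (229 + 3.9 = 232.9→233, 71 + 27.6 = 98.6→99, 203 + 7.8 = 210.8→211) → #e963d3
30%: (229 + 7.8 = 236.8→237, 71 + 55.2 = 126.2→126, 203 + 15.6 = 218.6→219) → #ed7edb
45%: (229 + 11.7 = 240.7→241, 71 + 82.8 = 153.8→154, 203 + 23.4 = 226.4→226) → #f19ae2
60%: (229 + 15.6 = 244.6→245, 71 + 110.4 = 181.4→181, 203 + 31.2 = 234.2→234) → #f5b5ea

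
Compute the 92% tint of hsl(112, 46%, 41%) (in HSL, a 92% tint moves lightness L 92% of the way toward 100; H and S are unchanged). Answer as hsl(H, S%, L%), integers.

hsl(112, 46%, 95%)

L moves 92% from 41 toward 100: 41 + 54.28 = 95.28 → 95.
H and S are unchanged.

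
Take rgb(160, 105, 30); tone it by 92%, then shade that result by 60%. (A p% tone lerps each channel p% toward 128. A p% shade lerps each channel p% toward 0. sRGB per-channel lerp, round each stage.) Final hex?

#343230

Lerp each channel 92% toward 128:
  R: 160 + 0.92×(128−160) = 160 − 29.44 = 130.56 → 131
  G: 105 + 0.92×(128−105) = 105 + 21.16 = 126.16 → 126
  B: 30 + 0.92×(128−30) = 30 + 90.16 = 120.16 → 120
After the tone: rgb(131, 126, 120) = #837E78.
A 60% shade moves each channel 60% toward 0:
  R: 131 − 78.6 = 52.4 → 52
  G: 126 + 0.6×(0−126) = 126 − 75.6 = 50.4 → 50
  B: 120 + 0.6×(0−120) = 120 − 72 = 48 → 48
rgb(52, 50, 48) = #343230.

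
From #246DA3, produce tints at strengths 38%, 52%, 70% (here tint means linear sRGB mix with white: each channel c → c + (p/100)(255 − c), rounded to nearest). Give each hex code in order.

#246DA3 is rgb(36, 109, 163).
38%: (36 + 83.22 = 119.22→119, 109 + 55.48 = 164.48→164, 163 + 34.96 = 197.96→198) → #77A4C6
52%: (36 + 113.88 = 149.88→150, 109 + 75.92 = 184.92→185, 163 + 47.84 = 210.84→211) → #96B9D3
70%: (36 + 153.3 = 189.3→189, 109 + 102.2 = 211.2→211, 163 + 64.4 = 227.4→227) → #BDD3E3

#77A4C6, #96B9D3, #BDD3E3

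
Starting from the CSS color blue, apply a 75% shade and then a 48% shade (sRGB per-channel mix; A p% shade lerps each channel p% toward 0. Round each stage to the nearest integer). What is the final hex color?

CSS blue is rgb(0, 0, 255).
A 75% shade moves each channel 75% toward 0:
  R: 0 + 0.75×(0−0) = 0 + 0 = 0 → 0
  G: 0 + 0.75×(0−0) = 0 + 0 = 0 → 0
  B: 255 − 191.25 = 63.75 → 64
After the shade: rgb(0, 0, 64) = #000040.
A 48% shade moves each channel 48% toward 0:
  R: 0 + 0.48×(0−0) = 0 + 0 = 0 → 0
  G: 0 + 0.48×(0−0) = 0 + 0 = 0 → 0
  B: 64 + 0.48×(0−64) = 64 − 30.72 = 33.28 → 33
rgb(0, 0, 33) = #000021.

#000021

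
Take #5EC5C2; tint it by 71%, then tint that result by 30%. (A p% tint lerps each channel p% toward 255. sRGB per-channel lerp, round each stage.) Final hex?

#5EC5C2 is rgb(94, 197, 194).
Per channel, c → c + 0.71(255 − c):
  R: 94 + 0.71×(255−94) = 94 + 114.31 = 208.31 → 208
  G: 197 + 41.18 = 238.18 → 238
  B: 194 + 43.31 = 237.31 → 237
After the tint: rgb(208, 238, 237) = #D0EEED.
Per channel, c → c + 0.3(255 − c):
  R: 208 + 0.3×(255−208) = 208 + 14.1 = 222.1 → 222
  G: 238 + 0.3×(255−238) = 238 + 5.1 = 243.1 → 243
  B: 237 + 5.4 = 242.4 → 242
rgb(222, 243, 242) = #DEF3F2.

#DEF3F2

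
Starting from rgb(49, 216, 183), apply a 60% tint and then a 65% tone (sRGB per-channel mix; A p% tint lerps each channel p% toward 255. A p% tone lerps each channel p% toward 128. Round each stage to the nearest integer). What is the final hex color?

A 60% tint moves each channel 60% toward 255:
  R: 49 + 0.6×(255−49) = 49 + 123.6 = 172.6 → 173
  G: 216 + 0.6×(255−216) = 216 + 23.4 = 239.4 → 239
  B: 183 + 0.6×(255−183) = 183 + 43.2 = 226.2 → 226
After the tint: rgb(173, 239, 226) = #ADEFE2.
Per channel, c → c + 0.65(128 − c):
  R: 173 + 0.65×(128−173) = 173 − 29.25 = 143.75 → 144
  G: 239 − 72.15 = 166.85 → 167
  B: 226 + 0.65×(128−226) = 226 − 63.7 = 162.3 → 162
rgb(144, 167, 162) = #90A7A2.

#90A7A2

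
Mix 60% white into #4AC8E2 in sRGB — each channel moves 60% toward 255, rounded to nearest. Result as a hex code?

#4AC8E2 is rgb(74, 200, 226).
A 60% tint moves each channel 60% toward 255:
  R: 74 + 0.6×(255−74) = 74 + 108.6 = 182.6 → 183
  G: 200 + 0.6×(255−200) = 200 + 33 = 233 → 233
  B: 226 + 0.6×(255−226) = 226 + 17.4 = 243.4 → 243
rgb(183, 233, 243) = #B7E9F3.

#B7E9F3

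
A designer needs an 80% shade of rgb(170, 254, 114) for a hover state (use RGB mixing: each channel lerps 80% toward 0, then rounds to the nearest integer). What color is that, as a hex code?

#223317

Per channel, c → c + 0.8(0 − c):
  R: 170 − 136 = 34 → 34
  G: 254 + 0.8×(0−254) = 254 − 203.2 = 50.8 → 51
  B: 114 + 0.8×(0−114) = 114 − 91.2 = 22.8 → 23
rgb(34, 51, 23) = #223317.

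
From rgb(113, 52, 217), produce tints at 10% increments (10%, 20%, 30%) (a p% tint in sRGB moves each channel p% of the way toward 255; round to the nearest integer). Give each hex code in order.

10%: (113 + 14.2 = 127.2→127, 52 + 20.3 = 72.3→72, 217 + 3.8 = 220.8→221) → #7F48DD
20%: (113 + 28.4 = 141.4→141, 52 + 40.6 = 92.6→93, 217 + 7.6 = 224.6→225) → #8D5DE1
30%: (113 + 42.6 = 155.6→156, 52 + 60.9 = 112.9→113, 217 + 11.4 = 228.4→228) → #9C71E4

#7F48DD, #8D5DE1, #9C71E4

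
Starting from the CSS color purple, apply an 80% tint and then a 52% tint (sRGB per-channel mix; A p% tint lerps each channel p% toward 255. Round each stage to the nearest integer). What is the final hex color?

CSS purple is rgb(128, 0, 128).
Per channel, c → c + 0.8(255 − c):
  R: 128 + 101.6 = 229.6 → 230
  G: 0 + 0.8×(255−0) = 0 + 204 = 204 → 204
  B: 128 + 101.6 = 229.6 → 230
After the tint: rgb(230, 204, 230) = #e6cce6.
A 52% tint moves each channel 52% toward 255:
  R: 230 + 0.52×(255−230) = 230 + 13 = 243 → 243
  G: 204 + 26.52 = 230.52 → 231
  B: 230 + 13 = 243 → 243
rgb(243, 231, 243) = #f3e7f3.

#f3e7f3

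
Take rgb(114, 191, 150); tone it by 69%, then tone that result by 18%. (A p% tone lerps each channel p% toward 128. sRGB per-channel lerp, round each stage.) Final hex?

Lerp each channel 69% toward 128:
  R: 114 + 0.69×(128−114) = 114 + 9.66 = 123.66 → 124
  G: 191 − 43.47 = 147.53 → 148
  B: 150 + 0.69×(128−150) = 150 − 15.18 = 134.82 → 135
After the tone: rgb(124, 148, 135) = #7C9487.
Lerp each channel 18% toward 128:
  R: 124 + 0.18×(128−124) = 124 + 0.72 = 124.72 → 125
  G: 148 − 3.6 = 144.4 → 144
  B: 135 − 1.26 = 133.74 → 134
rgb(125, 144, 134) = #7D9086.

#7D9086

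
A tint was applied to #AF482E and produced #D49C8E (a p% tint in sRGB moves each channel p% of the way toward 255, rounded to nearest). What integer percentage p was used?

46%

#AF482E is rgb(175, 72, 46); #D49C8E is rgb(212, 156, 142).
On the B channel (widest range): 142 ≈ 46 + (p/100)(255 − 46), so p ≈ 100×(142 − 46)/(255 − 46) = 9600/209 = 45.93.
p = 46 reproduces all three channels after rounding.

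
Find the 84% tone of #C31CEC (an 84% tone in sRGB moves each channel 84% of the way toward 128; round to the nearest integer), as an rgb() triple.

#C31CEC is rgb(195, 28, 236).
An 84% tone moves each channel 84% toward 128:
  R: 195 + 0.84×(128−195) = 195 − 56.28 = 138.72 → 139
  G: 28 + 0.84×(128−28) = 28 + 84 = 112 → 112
  B: 236 − 90.72 = 145.28 → 145

rgb(139, 112, 145)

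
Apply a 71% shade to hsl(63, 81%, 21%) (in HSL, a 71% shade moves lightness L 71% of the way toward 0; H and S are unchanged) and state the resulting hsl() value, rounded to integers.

hsl(63, 81%, 6%)

L moves 71% from 21 toward 0: 21 − 14.91 = 6.09 → 6.
H and S are unchanged.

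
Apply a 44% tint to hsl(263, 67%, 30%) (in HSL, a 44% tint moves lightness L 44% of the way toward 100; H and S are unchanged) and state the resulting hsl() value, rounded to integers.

hsl(263, 67%, 61%)

L moves 44% from 30 toward 100: 30 + 30.8 = 60.8 → 61.
H and S are unchanged.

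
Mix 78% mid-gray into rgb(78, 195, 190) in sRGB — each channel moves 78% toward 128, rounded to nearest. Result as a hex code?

Per channel, c → c + 0.78(128 − c):
  R: 78 + 39 = 117 → 117
  G: 195 + 0.78×(128−195) = 195 − 52.26 = 142.74 → 143
  B: 190 + 0.78×(128−190) = 190 − 48.36 = 141.64 → 142
rgb(117, 143, 142) = #758F8E.

#758F8E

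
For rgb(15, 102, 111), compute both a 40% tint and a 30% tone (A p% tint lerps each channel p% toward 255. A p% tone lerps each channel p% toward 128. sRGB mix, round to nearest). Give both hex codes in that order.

40% tint:
  R: 15 + 96 = 111 → 111
  G: 102 + 61.2 = 163.2 → 163
  B: 111 + 0.4×(255−111) = 111 + 57.6 = 168.6 → 169
  → #6FA3A9
30% tone:
  R: 15 + 33.9 = 48.9 → 49
  G: 102 + 0.3×(128−102) = 102 + 7.8 = 109.8 → 110
  B: 111 + 0.3×(128−111) = 111 + 5.1 = 116.1 → 116
  → #316E74

#6FA3A9, #316E74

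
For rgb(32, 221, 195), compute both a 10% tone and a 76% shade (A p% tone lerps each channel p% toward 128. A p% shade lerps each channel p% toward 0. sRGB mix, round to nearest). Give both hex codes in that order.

#2ad4bc, #08352f

10% tone:
  R: 32 + 9.6 = 41.6 → 42
  G: 221 − 9.3 = 211.7 → 212
  B: 195 − 6.7 = 188.3 → 188
  → #2ad4bc
76% shade:
  R: 32 − 24.32 = 7.68 → 8
  G: 221 + 0.76×(0−221) = 221 − 167.96 = 53.04 → 53
  B: 195 + 0.76×(0−195) = 195 − 148.2 = 46.8 → 47
  → #08352f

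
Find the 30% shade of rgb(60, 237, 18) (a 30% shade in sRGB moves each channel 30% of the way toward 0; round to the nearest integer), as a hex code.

#2AA60D

Per channel, c → c + 0.3(0 − c):
  R: 60 − 18 = 42 → 42
  G: 237 − 71.1 = 165.9 → 166
  B: 18 + 0.3×(0−18) = 18 − 5.4 = 12.6 → 13
rgb(42, 166, 13) = #2AA60D.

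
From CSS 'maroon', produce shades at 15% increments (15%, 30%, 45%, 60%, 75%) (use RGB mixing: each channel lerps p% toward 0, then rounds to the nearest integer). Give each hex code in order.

#6d0000, #5a0000, #460000, #330000, #200000

CSS maroon is rgb(128, 0, 0).
15%: (128 − 19.2 = 108.8→109, 0→0, 0→0) → #6d0000
30%: (128 − 38.4 = 89.6→90, 0→0, 0→0) → #5a0000
45%: (128 − 57.6 = 70.4→70, 0→0, 0→0) → #460000
60%: (128 − 76.8 = 51.2→51, 0→0, 0→0) → #330000
75%: (128 − 96 = 32→32, 0→0, 0→0) → #200000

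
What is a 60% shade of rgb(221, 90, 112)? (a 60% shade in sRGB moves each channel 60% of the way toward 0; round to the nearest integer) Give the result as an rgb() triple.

Lerp each channel 60% toward 0:
  R: 221 + 0.6×(0−221) = 221 − 132.6 = 88.4 → 88
  G: 90 + 0.6×(0−90) = 90 − 54 = 36 → 36
  B: 112 + 0.6×(0−112) = 112 − 67.2 = 44.8 → 45

rgb(88, 36, 45)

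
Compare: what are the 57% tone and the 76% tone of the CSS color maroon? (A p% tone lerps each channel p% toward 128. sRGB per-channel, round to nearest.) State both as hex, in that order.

CSS maroon is rgb(128, 0, 0).
57% tone:
  R: 128 + 0.57×(128−128) = 128 + 0 = 128 → 128
  G: 0 + 0.57×(128−0) = 0 + 72.96 = 72.96 → 73
  B: 0 + 0.57×(128−0) = 0 + 72.96 = 72.96 → 73
  → #804949
76% tone:
  R: 128 + 0.76×(128−128) = 128 + 0 = 128 → 128
  G: 0 + 97.28 = 97.28 → 97
  B: 0 + 97.28 = 97.28 → 97
  → #806161

#804949, #806161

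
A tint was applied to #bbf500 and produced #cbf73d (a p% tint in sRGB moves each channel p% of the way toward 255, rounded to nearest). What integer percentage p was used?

#bbf500 is rgb(187, 245, 0); #cbf73d is rgb(203, 247, 61).
On the B channel (widest range): 61 ≈ 0 + (p/100)(255 − 0), so p ≈ 100×(61 − 0)/(255 − 0) = 6100/255 = 23.92.
p = 24 reproduces all three channels after rounding.

24%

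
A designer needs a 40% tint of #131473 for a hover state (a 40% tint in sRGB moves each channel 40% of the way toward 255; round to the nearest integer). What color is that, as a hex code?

#131473 is rgb(19, 20, 115).
Per channel, c → c + 0.4(255 − c):
  R: 19 + 0.4×(255−19) = 19 + 94.4 = 113.4 → 113
  G: 20 + 94 = 114 → 114
  B: 115 + 56 = 171 → 171
rgb(113, 114, 171) = #7172AB.

#7172AB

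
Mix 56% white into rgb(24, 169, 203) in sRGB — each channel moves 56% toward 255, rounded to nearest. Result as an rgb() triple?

A 56% tint moves each channel 56% toward 255:
  R: 24 + 129.36 = 153.36 → 153
  G: 169 + 0.56×(255−169) = 169 + 48.16 = 217.16 → 217
  B: 203 + 0.56×(255−203) = 203 + 29.12 = 232.12 → 232

rgb(153, 217, 232)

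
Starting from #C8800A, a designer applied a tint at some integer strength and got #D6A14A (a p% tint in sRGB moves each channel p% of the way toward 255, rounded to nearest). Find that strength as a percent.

26%

#C8800A is rgb(200, 128, 10); #D6A14A is rgb(214, 161, 74).
On the B channel (widest range): 74 ≈ 10 + (p/100)(255 − 10), so p ≈ 100×(74 − 10)/(255 − 10) = 6400/245 = 26.12.
p = 26 reproduces all three channels after rounding.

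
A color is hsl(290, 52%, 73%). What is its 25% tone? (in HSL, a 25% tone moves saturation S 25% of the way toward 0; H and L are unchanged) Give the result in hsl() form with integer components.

hsl(290, 39%, 73%)

S moves 25% from 52 toward 0: 52 − 13 = 39 → 39.
H and L are unchanged.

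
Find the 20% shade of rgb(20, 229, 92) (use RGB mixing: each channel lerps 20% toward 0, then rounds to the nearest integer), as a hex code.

#10b74a

Lerp each channel 20% toward 0:
  R: 20 − 4 = 16 → 16
  G: 229 + 0.2×(0−229) = 229 − 45.8 = 183.2 → 183
  B: 92 − 18.4 = 73.6 → 74
rgb(16, 183, 74) = #10b74a.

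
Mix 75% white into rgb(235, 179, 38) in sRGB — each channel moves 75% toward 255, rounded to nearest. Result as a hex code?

A 75% tint moves each channel 75% toward 255:
  R: 235 + 0.75×(255−235) = 235 + 15 = 250 → 250
  G: 179 + 57 = 236 → 236
  B: 38 + 162.75 = 200.75 → 201
rgb(250, 236, 201) = #faecc9.

#faecc9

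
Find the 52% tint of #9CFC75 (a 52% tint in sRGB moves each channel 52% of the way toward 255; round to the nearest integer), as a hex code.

#9CFC75 is rgb(156, 252, 117).
Per channel, c → c + 0.52(255 − c):
  R: 156 + 51.48 = 207.48 → 207
  G: 252 + 1.56 = 253.56 → 254
  B: 117 + 71.76 = 188.76 → 189
rgb(207, 254, 189) = #CFFEBD.

#CFFEBD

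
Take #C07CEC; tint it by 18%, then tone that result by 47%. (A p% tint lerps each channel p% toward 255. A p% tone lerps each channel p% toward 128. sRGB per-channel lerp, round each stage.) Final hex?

#A88BBB

#C07CEC is rgb(192, 124, 236).
Lerp each channel 18% toward 255:
  R: 192 + 0.18×(255−192) = 192 + 11.34 = 203.34 → 203
  G: 124 + 23.58 = 147.58 → 148
  B: 236 + 0.18×(255−236) = 236 + 3.42 = 239.42 → 239
After the tint: rgb(203, 148, 239) = #CB94EF.
A 47% tone moves each channel 47% toward 128:
  R: 203 + 0.47×(128−203) = 203 − 35.25 = 167.75 → 168
  G: 148 − 9.4 = 138.6 → 139
  B: 239 + 0.47×(128−239) = 239 − 52.17 = 186.83 → 187
rgb(168, 139, 187) = #A88BBB.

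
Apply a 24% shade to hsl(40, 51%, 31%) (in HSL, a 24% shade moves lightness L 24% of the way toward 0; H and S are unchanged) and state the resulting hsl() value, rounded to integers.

L moves 24% from 31 toward 0: 31 − 7.44 = 23.56 → 24.
H and S are unchanged.

hsl(40, 51%, 24%)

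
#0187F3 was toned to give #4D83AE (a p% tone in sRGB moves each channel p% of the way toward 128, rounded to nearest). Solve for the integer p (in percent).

#0187F3 is rgb(1, 135, 243); #4D83AE is rgb(77, 131, 174).
On the R channel (widest range): 77 ≈ 1 + (p/100)(128 − 1), so p ≈ 100×(77 − 1)/(128 − 1) = 7600/127 = 59.84.
p = 60 reproduces all three channels after rounding.

60%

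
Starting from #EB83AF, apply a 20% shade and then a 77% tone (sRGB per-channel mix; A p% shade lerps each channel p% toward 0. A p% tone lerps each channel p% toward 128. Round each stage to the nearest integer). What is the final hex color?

#8E7B83

#EB83AF is rgb(235, 131, 175).
Per channel, c → c + 0.2(0 − c):
  R: 235 + 0.2×(0−235) = 235 − 47 = 188 → 188
  G: 131 − 26.2 = 104.8 → 105
  B: 175 − 35 = 140 → 140
After the shade: rgb(188, 105, 140) = #BC698C.
A 77% tone moves each channel 77% toward 128:
  R: 188 − 46.2 = 141.8 → 142
  G: 105 + 0.77×(128−105) = 105 + 17.71 = 122.71 → 123
  B: 140 + 0.77×(128−140) = 140 − 9.24 = 130.76 → 131
rgb(142, 123, 131) = #8E7B83.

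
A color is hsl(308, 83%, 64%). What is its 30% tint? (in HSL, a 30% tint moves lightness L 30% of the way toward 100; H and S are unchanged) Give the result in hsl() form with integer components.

L moves 30% from 64 toward 100: 64 + 10.8 = 74.8 → 75.
H and S are unchanged.

hsl(308, 83%, 75%)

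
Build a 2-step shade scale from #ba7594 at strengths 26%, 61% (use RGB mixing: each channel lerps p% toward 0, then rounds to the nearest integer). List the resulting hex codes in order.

#ba7594 is rgb(186, 117, 148).
26%: (186 − 48.36 = 137.64→138, 117 − 30.42 = 86.58→87, 148 − 38.48 = 109.52→110) → #8a576e
61%: (186 − 113.46 = 72.54→73, 117 − 71.37 = 45.63→46, 148 − 90.28 = 57.72→58) → #492e3a

#8a576e, #492e3a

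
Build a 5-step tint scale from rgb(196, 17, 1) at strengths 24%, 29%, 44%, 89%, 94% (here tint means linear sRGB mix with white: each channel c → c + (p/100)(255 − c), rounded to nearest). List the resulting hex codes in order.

#D24A3E, #D5564B, #DE7A71, #F9E5E3, #FBF1F0

24%: (196 + 14.16 = 210.16→210, 17 + 57.12 = 74.12→74, 1 + 60.96 = 61.96→62) → #D24A3E
29%: (196 + 17.11 = 213.11→213, 17 + 69.02 = 86.02→86, 1 + 73.66 = 74.66→75) → #D5564B
44%: (196 + 25.96 = 221.96→222, 17 + 104.72 = 121.72→122, 1 + 111.76 = 112.76→113) → #DE7A71
89%: (196 + 52.51 = 248.51→249, 17 + 211.82 = 228.82→229, 1 + 226.06 = 227.06→227) → #F9E5E3
94%: (196 + 55.46 = 251.46→251, 17 + 223.72 = 240.72→241, 1 + 238.76 = 239.76→240) → #FBF1F0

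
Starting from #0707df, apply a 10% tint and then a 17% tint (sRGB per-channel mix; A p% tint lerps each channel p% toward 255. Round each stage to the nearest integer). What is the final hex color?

#4646e7

#0707df is rgb(7, 7, 223).
Per channel, c → c + 0.1(255 − c):
  R: 7 + 24.8 = 31.8 → 32
  G: 7 + 24.8 = 31.8 → 32
  B: 223 + 3.2 = 226.2 → 226
After the tint: rgb(32, 32, 226) = #2020e2.
A 17% tint moves each channel 17% toward 255:
  R: 32 + 0.17×(255−32) = 32 + 37.91 = 69.91 → 70
  G: 32 + 0.17×(255−32) = 32 + 37.91 = 69.91 → 70
  B: 226 + 0.17×(255−226) = 226 + 4.93 = 230.93 → 231
rgb(70, 70, 231) = #4646e7.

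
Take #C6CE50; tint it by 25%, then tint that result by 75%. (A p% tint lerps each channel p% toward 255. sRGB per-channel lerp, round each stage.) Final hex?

#F4F6DE

#C6CE50 is rgb(198, 206, 80).
Per channel, c → c + 0.25(255 − c):
  R: 198 + 14.25 = 212.25 → 212
  G: 206 + 0.25×(255−206) = 206 + 12.25 = 218.25 → 218
  B: 80 + 43.75 = 123.75 → 124
After the tint: rgb(212, 218, 124) = #D4DA7C.
Per channel, c → c + 0.75(255 − c):
  R: 212 + 32.25 = 244.25 → 244
  G: 218 + 27.75 = 245.75 → 246
  B: 124 + 98.25 = 222.25 → 222
rgb(244, 246, 222) = #F4F6DE.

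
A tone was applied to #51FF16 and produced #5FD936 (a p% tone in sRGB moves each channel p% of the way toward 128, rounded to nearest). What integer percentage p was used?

30%

#51FF16 is rgb(81, 255, 22); #5FD936 is rgb(95, 217, 54).
On the G channel (widest range): 217 ≈ 255 + (p/100)(128 − 255), so p ≈ 100×(217 − 255)/(128 − 255) = -3800/-127 = 29.92.
p = 30 reproduces all three channels after rounding.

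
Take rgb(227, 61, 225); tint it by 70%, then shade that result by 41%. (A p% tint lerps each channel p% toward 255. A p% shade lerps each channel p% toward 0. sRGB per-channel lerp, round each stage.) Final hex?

#927491

Lerp each channel 70% toward 255:
  R: 227 + 0.7×(255−227) = 227 + 19.6 = 246.6 → 247
  G: 61 + 0.7×(255−61) = 61 + 135.8 = 196.8 → 197
  B: 225 + 0.7×(255−225) = 225 + 21 = 246 → 246
After the tint: rgb(247, 197, 246) = #f7c5f6.
Lerp each channel 41% toward 0:
  R: 247 + 0.41×(0−247) = 247 − 101.27 = 145.73 → 146
  G: 197 − 80.77 = 116.23 → 116
  B: 246 + 0.41×(0−246) = 246 − 100.86 = 145.14 → 145
rgb(146, 116, 145) = #927491.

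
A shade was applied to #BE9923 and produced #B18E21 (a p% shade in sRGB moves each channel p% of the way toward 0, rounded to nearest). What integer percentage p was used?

#BE9923 is rgb(190, 153, 35); #B18E21 is rgb(177, 142, 33).
On the R channel (widest range): 177 ≈ 190 + (p/100)(0 − 190), so p ≈ 100×(177 − 190)/(0 − 190) = -1300/-190 = 6.84.
p = 7 reproduces all three channels after rounding.

7%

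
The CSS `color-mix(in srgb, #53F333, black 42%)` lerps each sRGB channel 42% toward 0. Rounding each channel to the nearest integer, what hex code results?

#308D1E

#53F333 is rgb(83, 243, 51).
A 42% shade moves each channel 42% toward 0:
  R: 83 + 0.42×(0−83) = 83 − 34.86 = 48.14 → 48
  G: 243 − 102.06 = 140.94 → 141
  B: 51 + 0.42×(0−51) = 51 − 21.42 = 29.58 → 30
rgb(48, 141, 30) = #308D1E.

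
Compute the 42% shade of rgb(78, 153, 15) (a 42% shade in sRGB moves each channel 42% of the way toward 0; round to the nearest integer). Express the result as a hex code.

#2D5909

A 42% shade moves each channel 42% toward 0:
  R: 78 + 0.42×(0−78) = 78 − 32.76 = 45.24 → 45
  G: 153 + 0.42×(0−153) = 153 − 64.26 = 88.74 → 89
  B: 15 + 0.42×(0−15) = 15 − 6.3 = 8.7 → 9
rgb(45, 89, 9) = #2D5909.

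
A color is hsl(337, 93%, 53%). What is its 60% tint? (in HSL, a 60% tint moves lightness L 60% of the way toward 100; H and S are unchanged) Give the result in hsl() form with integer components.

L moves 60% from 53 toward 100: 53 + 28.2 = 81.2 → 81.
H and S are unchanged.

hsl(337, 93%, 81%)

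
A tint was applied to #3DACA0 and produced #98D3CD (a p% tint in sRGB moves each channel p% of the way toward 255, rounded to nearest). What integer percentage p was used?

47%

#3DACA0 is rgb(61, 172, 160); #98D3CD is rgb(152, 211, 205).
On the R channel (widest range): 152 ≈ 61 + (p/100)(255 − 61), so p ≈ 100×(152 − 61)/(255 − 61) = 9100/194 = 46.91.
p = 47 reproduces all three channels after rounding.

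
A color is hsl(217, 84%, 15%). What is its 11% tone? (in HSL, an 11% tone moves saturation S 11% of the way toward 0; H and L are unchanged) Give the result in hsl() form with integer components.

S moves 11% from 84 toward 0: 84 − 9.24 = 74.76 → 75.
H and L are unchanged.

hsl(217, 75%, 15%)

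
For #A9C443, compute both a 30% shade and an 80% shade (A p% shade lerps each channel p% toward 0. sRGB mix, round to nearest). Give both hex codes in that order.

#A9C443 is rgb(169, 196, 67).
30% shade:
  R: 169 + 0.3×(0−169) = 169 − 50.7 = 118.3 → 118
  G: 196 + 0.3×(0−196) = 196 − 58.8 = 137.2 → 137
  B: 67 − 20.1 = 46.9 → 47
  → #76892F
80% shade:
  R: 169 + 0.8×(0−169) = 169 − 135.2 = 33.8 → 34
  G: 196 − 156.8 = 39.2 → 39
  B: 67 + 0.8×(0−67) = 67 − 53.6 = 13.4 → 13
  → #22270D

#76892F, #22270D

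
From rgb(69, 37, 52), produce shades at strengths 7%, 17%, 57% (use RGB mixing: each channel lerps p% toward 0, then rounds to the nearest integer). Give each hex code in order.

#402230, #391F2B, #1E1016

7%: (69 − 4.83 = 64.17→64, 37 − 2.59 = 34.41→34, 52 − 3.64 = 48.36→48) → #402230
17%: (69 − 11.73 = 57.27→57, 37 − 6.29 = 30.71→31, 52 − 8.84 = 43.16→43) → #391F2B
57%: (69 − 39.33 = 29.67→30, 37 − 21.09 = 15.91→16, 52 − 29.64 = 22.36→22) → #1E1016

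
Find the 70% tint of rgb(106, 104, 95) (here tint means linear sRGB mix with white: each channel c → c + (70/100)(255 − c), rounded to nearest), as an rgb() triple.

Per channel, c → c + 0.7(255 − c):
  R: 106 + 104.3 = 210.3 → 210
  G: 104 + 0.7×(255−104) = 104 + 105.7 = 209.7 → 210
  B: 95 + 112 = 207 → 207

rgb(210, 210, 207)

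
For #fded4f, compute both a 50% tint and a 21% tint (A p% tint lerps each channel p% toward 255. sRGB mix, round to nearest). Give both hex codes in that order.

#fef6a7, #fdf174

#fded4f is rgb(253, 237, 79).
50% tint:
  R: 253 + 0.5×(255−253) = 253 + 1 = 254 → 254
  G: 237 + 0.5×(255−237) = 237 + 9 = 246 → 246
  B: 79 + 0.5×(255−79) = 79 + 88 = 167 → 167
  → #fef6a7
21% tint:
  R: 253 + 0.21×(255−253) = 253 + 0.42 = 253.42 → 253
  G: 237 + 0.21×(255−237) = 237 + 3.78 = 240.78 → 241
  B: 79 + 36.96 = 115.96 → 116
  → #fdf174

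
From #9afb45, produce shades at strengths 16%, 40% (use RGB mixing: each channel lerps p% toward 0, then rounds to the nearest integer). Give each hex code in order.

#81d33a, #5c9729

#9afb45 is rgb(154, 251, 69).
16%: (154 − 24.64 = 129.36→129, 251 − 40.16 = 210.84→211, 69 − 11.04 = 57.96→58) → #81d33a
40%: (154 − 61.6 = 92.4→92, 251 − 100.4 = 150.6→151, 69 − 27.6 = 41.4→41) → #5c9729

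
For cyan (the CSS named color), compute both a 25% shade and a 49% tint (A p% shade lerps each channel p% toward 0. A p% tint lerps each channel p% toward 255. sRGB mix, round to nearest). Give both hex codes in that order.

CSS cyan is rgb(0, 255, 255).
25% shade:
  R: 0 + 0 = 0 → 0
  G: 255 + 0.25×(0−255) = 255 − 63.75 = 191.25 → 191
  B: 255 + 0.25×(0−255) = 255 − 63.75 = 191.25 → 191
  → #00BFBF
49% tint:
  R: 0 + 124.95 = 124.95 → 125
  G: 255 + 0.49×(255−255) = 255 + 0 = 255 → 255
  B: 255 + 0.49×(255−255) = 255 + 0 = 255 → 255
  → #7DFFFF

#00BFBF, #7DFFFF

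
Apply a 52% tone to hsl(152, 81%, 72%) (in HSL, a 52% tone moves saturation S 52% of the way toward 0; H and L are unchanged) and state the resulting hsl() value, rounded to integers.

hsl(152, 39%, 72%)

S moves 52% from 81 toward 0: 81 − 42.12 = 38.88 → 39.
H and L are unchanged.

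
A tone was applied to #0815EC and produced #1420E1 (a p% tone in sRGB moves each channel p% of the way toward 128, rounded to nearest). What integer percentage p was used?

#0815EC is rgb(8, 21, 236); #1420E1 is rgb(20, 32, 225).
On the R channel (widest range): 20 ≈ 8 + (p/100)(128 − 8), so p ≈ 100×(20 − 8)/(128 − 8) = 1200/120 = 10.00.
p = 10 reproduces all three channels after rounding.

10%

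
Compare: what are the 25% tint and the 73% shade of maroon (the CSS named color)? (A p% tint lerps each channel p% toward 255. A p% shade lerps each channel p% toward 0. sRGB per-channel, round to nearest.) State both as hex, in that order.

CSS maroon is rgb(128, 0, 0).
25% tint:
  R: 128 + 0.25×(255−128) = 128 + 31.75 = 159.75 → 160
  G: 0 + 0.25×(255−0) = 0 + 63.75 = 63.75 → 64
  B: 0 + 0.25×(255−0) = 0 + 63.75 = 63.75 → 64
  → #A04040
73% shade:
  R: 128 − 93.44 = 34.56 → 35
  G: 0 + 0.73×(0−0) = 0 + 0 = 0 → 0
  B: 0 + 0.73×(0−0) = 0 + 0 = 0 → 0
  → #230000

#A04040, #230000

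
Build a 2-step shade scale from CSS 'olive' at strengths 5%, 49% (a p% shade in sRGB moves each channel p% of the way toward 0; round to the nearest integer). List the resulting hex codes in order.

#7A7A00, #414100

CSS olive is rgb(128, 128, 0).
5%: (128 − 6.4 = 121.6→122, 128 − 6.4 = 121.6→122, 0→0) → #7A7A00
49%: (128 − 62.72 = 65.28→65, 128 − 62.72 = 65.28→65, 0→0) → #414100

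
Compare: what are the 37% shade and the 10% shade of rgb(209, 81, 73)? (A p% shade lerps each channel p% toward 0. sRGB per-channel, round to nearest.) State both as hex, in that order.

37% shade:
  R: 209 + 0.37×(0−209) = 209 − 77.33 = 131.67 → 132
  G: 81 + 0.37×(0−81) = 81 − 29.97 = 51.03 → 51
  B: 73 − 27.01 = 45.99 → 46
  → #84332e
10% shade:
  R: 209 − 20.9 = 188.1 → 188
  G: 81 − 8.1 = 72.9 → 73
  B: 73 + 0.1×(0−73) = 73 − 7.3 = 65.7 → 66
  → #bc4942

#84332e, #bc4942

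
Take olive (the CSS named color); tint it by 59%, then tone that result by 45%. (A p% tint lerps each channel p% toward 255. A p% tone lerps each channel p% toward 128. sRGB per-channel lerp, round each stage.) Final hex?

CSS olive is rgb(128, 128, 0).
A 59% tint moves each channel 59% toward 255:
  R: 128 + 0.59×(255−128) = 128 + 74.93 = 202.93 → 203
  G: 128 + 0.59×(255−128) = 128 + 74.93 = 202.93 → 203
  B: 0 + 150.45 = 150.45 → 150
After the tint: rgb(203, 203, 150) = #CBCB96.
A 45% tone moves each channel 45% toward 128:
  R: 203 + 0.45×(128−203) = 203 − 33.75 = 169.25 → 169
  G: 203 + 0.45×(128−203) = 203 − 33.75 = 169.25 → 169
  B: 150 + 0.45×(128−150) = 150 − 9.9 = 140.1 → 140
rgb(169, 169, 140) = #A9A98C.

#A9A98C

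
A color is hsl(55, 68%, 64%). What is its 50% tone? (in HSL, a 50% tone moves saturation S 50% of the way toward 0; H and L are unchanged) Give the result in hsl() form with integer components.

S moves 50% from 68 toward 0: 68 − 34 = 34 → 34.
H and L are unchanged.

hsl(55, 34%, 64%)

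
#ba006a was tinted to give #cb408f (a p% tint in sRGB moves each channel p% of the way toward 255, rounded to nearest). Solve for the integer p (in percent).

#ba006a is rgb(186, 0, 106); #cb408f is rgb(203, 64, 143).
On the G channel (widest range): 64 ≈ 0 + (p/100)(255 − 0), so p ≈ 100×(64 − 0)/(255 − 0) = 6400/255 = 25.10.
p = 25 reproduces all three channels after rounding.

25%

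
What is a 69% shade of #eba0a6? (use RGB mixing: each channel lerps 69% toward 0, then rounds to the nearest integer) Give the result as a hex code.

#493233

#eba0a6 is rgb(235, 160, 166).
A 69% shade moves each channel 69% toward 0:
  R: 235 − 162.15 = 72.85 → 73
  G: 160 + 0.69×(0−160) = 160 − 110.4 = 49.6 → 50
  B: 166 + 0.69×(0−166) = 166 − 114.54 = 51.46 → 51
rgb(73, 50, 51) = #493233.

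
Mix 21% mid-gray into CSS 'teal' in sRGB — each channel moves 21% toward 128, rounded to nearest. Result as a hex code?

CSS teal is rgb(0, 128, 128).
A 21% tone moves each channel 21% toward 128:
  R: 0 + 0.21×(128−0) = 0 + 26.88 = 26.88 → 27
  G: 128 + 0.21×(128−128) = 128 + 0 = 128 → 128
  B: 128 + 0.21×(128−128) = 128 + 0 = 128 → 128
rgb(27, 128, 128) = #1b8080.

#1b8080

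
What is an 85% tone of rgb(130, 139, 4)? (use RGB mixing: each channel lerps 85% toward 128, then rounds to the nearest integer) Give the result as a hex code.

Per channel, c → c + 0.85(128 − c):
  R: 130 + 0.85×(128−130) = 130 − 1.7 = 128.3 → 128
  G: 139 + 0.85×(128−139) = 139 − 9.35 = 129.65 → 130
  B: 4 + 105.4 = 109.4 → 109
rgb(128, 130, 109) = #80826D.

#80826D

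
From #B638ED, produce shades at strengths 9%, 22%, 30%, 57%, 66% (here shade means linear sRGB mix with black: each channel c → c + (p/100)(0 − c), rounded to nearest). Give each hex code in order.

#B638ED is rgb(182, 56, 237).
9%: (182 − 16.38 = 165.62→166, 56 − 5.04 = 50.96→51, 237 − 21.33 = 215.67→216) → #A633D8
22%: (182 − 40.04 = 141.96→142, 56 − 12.32 = 43.68→44, 237 − 52.14 = 184.86→185) → #8E2CB9
30%: (182 − 54.6 = 127.4→127, 56 − 16.8 = 39.2→39, 237 − 71.1 = 165.9→166) → #7F27A6
57%: (182 − 103.74 = 78.26→78, 56 − 31.92 = 24.08→24, 237 − 135.09 = 101.91→102) → #4E1866
66%: (182 − 120.12 = 61.88→62, 56 − 36.96 = 19.04→19, 237 − 156.42 = 80.58→81) → #3E1351

#A633D8, #8E2CB9, #7F27A6, #4E1866, #3E1351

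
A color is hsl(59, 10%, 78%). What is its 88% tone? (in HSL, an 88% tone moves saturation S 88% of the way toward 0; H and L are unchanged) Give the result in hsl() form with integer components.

hsl(59, 1%, 78%)

S moves 88% from 10 toward 0: 10 − 8.8 = 1.2 → 1.
H and L are unchanged.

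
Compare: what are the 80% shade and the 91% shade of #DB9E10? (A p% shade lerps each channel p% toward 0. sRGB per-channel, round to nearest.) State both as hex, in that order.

#2C2003, #140E01

#DB9E10 is rgb(219, 158, 16).
80% shade:
  R: 219 + 0.8×(0−219) = 219 − 175.2 = 43.8 → 44
  G: 158 − 126.4 = 31.6 → 32
  B: 16 + 0.8×(0−16) = 16 − 12.8 = 3.2 → 3
  → #2C2003
91% shade:
  R: 219 + 0.91×(0−219) = 219 − 199.29 = 19.71 → 20
  G: 158 + 0.91×(0−158) = 158 − 143.78 = 14.22 → 14
  B: 16 − 14.56 = 1.44 → 1
  → #140E01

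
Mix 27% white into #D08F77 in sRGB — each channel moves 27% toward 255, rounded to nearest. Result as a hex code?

#DDAD9C

#D08F77 is rgb(208, 143, 119).
Lerp each channel 27% toward 255:
  R: 208 + 0.27×(255−208) = 208 + 12.69 = 220.69 → 221
  G: 143 + 30.24 = 173.24 → 173
  B: 119 + 0.27×(255−119) = 119 + 36.72 = 155.72 → 156
rgb(221, 173, 156) = #DDAD9C.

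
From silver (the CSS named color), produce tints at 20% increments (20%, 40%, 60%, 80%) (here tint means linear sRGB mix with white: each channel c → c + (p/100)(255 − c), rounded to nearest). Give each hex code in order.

#cdcdcd, #d9d9d9, #e6e6e6, #f2f2f2

CSS silver is rgb(192, 192, 192).
20%: (192 + 12.6 = 204.6→205, 192 + 12.6 = 204.6→205, 192 + 12.6 = 204.6→205) → #cdcdcd
40%: (192 + 25.2 = 217.2→217, 192 + 25.2 = 217.2→217, 192 + 25.2 = 217.2→217) → #d9d9d9
60%: (192 + 37.8 = 229.8→230, 192 + 37.8 = 229.8→230, 192 + 37.8 = 229.8→230) → #e6e6e6
80%: (192 + 50.4 = 242.4→242, 192 + 50.4 = 242.4→242, 192 + 50.4 = 242.4→242) → #f2f2f2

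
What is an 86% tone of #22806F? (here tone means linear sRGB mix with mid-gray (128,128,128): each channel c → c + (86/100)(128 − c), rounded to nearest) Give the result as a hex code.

#22806F is rgb(34, 128, 111).
An 86% tone moves each channel 86% toward 128:
  R: 34 + 0.86×(128−34) = 34 + 80.84 = 114.84 → 115
  G: 128 + 0 = 128 → 128
  B: 111 + 14.62 = 125.62 → 126
rgb(115, 128, 126) = #73807E.

#73807E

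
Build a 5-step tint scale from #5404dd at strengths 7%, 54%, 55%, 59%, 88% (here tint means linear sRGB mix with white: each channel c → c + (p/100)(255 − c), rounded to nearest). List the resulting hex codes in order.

#6016df, #b08cef, #b28ef0, #b998f1, #eae1fb

#5404dd is rgb(84, 4, 221).
7%: (84 + 11.97 = 95.97→96, 4 + 17.57 = 21.57→22, 221 + 2.38 = 223.38→223) → #6016df
54%: (84 + 92.34 = 176.34→176, 4 + 135.54 = 139.54→140, 221 + 18.36 = 239.36→239) → #b08cef
55%: (84 + 94.05 = 178.05→178, 4 + 138.05 = 142.05→142, 221 + 18.7 = 239.7→240) → #b28ef0
59%: (84 + 100.89 = 184.89→185, 4 + 148.09 = 152.09→152, 221 + 20.06 = 241.06→241) → #b998f1
88%: (84 + 150.48 = 234.48→234, 4 + 220.88 = 224.88→225, 221 + 29.92 = 250.92→251) → #eae1fb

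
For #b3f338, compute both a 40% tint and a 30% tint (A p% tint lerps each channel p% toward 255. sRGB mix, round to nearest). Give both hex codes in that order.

#b3f338 is rgb(179, 243, 56).
40% tint:
  R: 179 + 0.4×(255−179) = 179 + 30.4 = 209.4 → 209
  G: 243 + 0.4×(255−243) = 243 + 4.8 = 247.8 → 248
  B: 56 + 0.4×(255−56) = 56 + 79.6 = 135.6 → 136
  → #d1f888
30% tint:
  R: 179 + 0.3×(255−179) = 179 + 22.8 = 201.8 → 202
  G: 243 + 0.3×(255−243) = 243 + 3.6 = 246.6 → 247
  B: 56 + 0.3×(255−56) = 56 + 59.7 = 115.7 → 116
  → #caf774

#d1f888, #caf774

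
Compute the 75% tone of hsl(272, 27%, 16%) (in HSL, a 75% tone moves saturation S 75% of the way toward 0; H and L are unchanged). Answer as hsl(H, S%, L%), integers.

hsl(272, 7%, 16%)

S moves 75% from 27 toward 0: 27 − 20.25 = 6.75 → 7.
H and L are unchanged.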